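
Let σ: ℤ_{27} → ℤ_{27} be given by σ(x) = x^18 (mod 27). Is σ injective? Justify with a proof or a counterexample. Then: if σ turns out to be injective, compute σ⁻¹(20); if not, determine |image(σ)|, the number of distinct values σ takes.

σ(1) = 1^18 = 1.
σ(2): Repeated squaring mod 27: 2^1 ≡ 2, 2^2 ≡ 2² = 4, 2^4 ≡ 4² = 16, 2^8 ≡ 16² = 256 ≡ 13, 2^16 ≡ 13² = 169 ≡ 7. Since 18 = 16 + 2, 2^18 ≡ 7·4: 7·4 = 28 ≡ 1. So 2^18 ≡ 1 (mod 27).
So σ(1) = σ(2) = 1 while 1 ≠ 2, therefore σ is not injective.
Since σ is not injective, we determine |image(σ)|. Computing x^18 mod 27 for each x (by repeated squaring, reducing mod 27 at every step), the values σ(0), σ(1), …, σ(26) are: 0, 1, 1, 0, 1, 1, 0, 1, 1, 0, 1, 1, 0, 1, 1, 0, 1, 1, 0, 1, 1, 0, 1, 1, 0, 1, 1.
The distinct values are {0, 1}; there are 2 of them.

2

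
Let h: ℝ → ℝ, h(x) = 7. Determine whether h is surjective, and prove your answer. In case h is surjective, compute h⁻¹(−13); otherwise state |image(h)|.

Recall that h is surjective if every y in the codomain equals h(x) for some x in the domain.
h(x) = 7 for all x, so 8 has no preimage and h is not surjective.
Since h is not surjective, we state |image(h)|: the image of h is {7}, which has 1 element.

1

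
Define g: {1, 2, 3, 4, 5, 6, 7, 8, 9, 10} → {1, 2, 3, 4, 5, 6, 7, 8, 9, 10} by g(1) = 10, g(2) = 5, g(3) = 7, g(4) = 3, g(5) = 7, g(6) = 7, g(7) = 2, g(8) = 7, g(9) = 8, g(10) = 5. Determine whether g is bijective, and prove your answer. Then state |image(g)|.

6

g(3) = 7 = g(5) with 3 ≠ 5, so g is not injective, hence not bijective.
The image of g is {2, 3, 5, 7, 8, 10}, which has 6 elements.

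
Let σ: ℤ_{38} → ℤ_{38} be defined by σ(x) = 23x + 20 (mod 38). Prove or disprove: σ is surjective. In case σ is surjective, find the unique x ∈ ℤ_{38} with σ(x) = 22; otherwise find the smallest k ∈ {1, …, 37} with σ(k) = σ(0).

10

Since gcd(23, 38) = 1, 23 is invertible modulo 38. Euclid's algorithm: 38 = 1·23 + 15, 23 = 1·15 + 8, 15 = 1·8 + 7, 8 = 1·7 + 1; back-substituting gives 1 = 5·23 − 3·38, so 23⁻¹ ≡ 5 (mod 38).
For any y ∈ ℤ_{38}, x = 5(y − 20) mod 38 satisfies σ(x) = 23·5(y − 20) + 20 ≡ y (since 23·5 ≡ 1 mod 38). So every y has a preimage.
So σ is surjective.
Since σ is surjective, we find σ⁻¹(22): we need 23x ≡ 22 − 20 ≡ 2 (mod 38). Using 23⁻¹ = 5: x ≡ 5·2 = 10, so x = 10.
Check: σ(10) = 23·10 + 20 = 250 = 6·38 + 22 ≡ 22 (mod 38).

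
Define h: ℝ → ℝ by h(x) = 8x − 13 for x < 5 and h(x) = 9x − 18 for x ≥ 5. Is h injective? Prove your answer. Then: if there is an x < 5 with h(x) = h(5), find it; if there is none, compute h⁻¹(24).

37/8

Both pieces are strictly increasing (slopes 8 and 9), so each is injective on its own interval.
The left piece maps (−∞, 5) onto (−∞, 27); the right piece maps [5, ∞) onto [27, ∞).
These images are disjoint, so no value is attained by both pieces. Therefore h is injective.
Because the two images are disjoint, no x < 5 has h(x) = h(5), so we compute h⁻¹(24): 24 lies in (−∞, 27), so solve 8x − 13 = 24: x = (24 + 13)/8 = 37/8.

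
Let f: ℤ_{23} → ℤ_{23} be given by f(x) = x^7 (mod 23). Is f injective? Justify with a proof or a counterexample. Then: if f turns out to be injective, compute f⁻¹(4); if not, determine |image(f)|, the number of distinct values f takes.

9

Since 23 is prime, the nonzero elements of ℤ_{23} form a cyclic group of order 22.
As gcd(7, 22) = 1, raising to the 7th power is a bijection on this group: if u^7 ≡ v^7 then (uv^{−1})^7 = 1, and the only element of order dividing gcd(7, 22) = 1 is 1, so u = v.
With f(0) = 0 this makes f injective on all of ℤ_{23}, hence bijective (finite equal-size domain and codomain). In particular f is injective.
Since f is injective, we find the preimage of 4. The inverse of x ↦ x^7 on (ℤ_{23})^× is x ↦ x^19, because 7·19 = 133 = 6·22 + 1 ≡ 1 (mod 22) and x^{22} = 1 for x ≠ 0 (Fermat). So f⁻¹(4) = 4^19 mod 23.
Repeated squaring mod 23: 4^1 ≡ 4, 4^2 ≡ 4² = 16, 4^4 ≡ 16² = 256 ≡ 3, 4^8 ≡ 3² = 9, 4^16 ≡ 9² = 81 ≡ 12. Since 19 = 16 + 2 + 1, 4^19 ≡ 12·16·4: 12·16 = 192 ≡ 8, then 8·4 = 32 ≡ 9. So 4^19 ≡ 9 (mod 23).
Hence f⁻¹(4) = 9.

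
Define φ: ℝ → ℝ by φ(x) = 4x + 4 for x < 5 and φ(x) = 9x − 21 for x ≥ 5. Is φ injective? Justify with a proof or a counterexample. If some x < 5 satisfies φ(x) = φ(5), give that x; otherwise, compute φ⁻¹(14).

Both pieces are strictly increasing (slopes 4 and 9), so each is injective on its own interval.
The left piece maps (−∞, 5) onto (−∞, 24); the right piece maps [5, ∞) onto [24, ∞).
These images are disjoint, so no value is attained by both pieces. So φ is injective.
Because the two images are disjoint, no x < 5 has φ(x) = φ(5), so we compute φ⁻¹(14): 14 lies in (−∞, 24), so solve 4x + 4 = 14: x = (14 − 4)/4 = 5/2.

5/2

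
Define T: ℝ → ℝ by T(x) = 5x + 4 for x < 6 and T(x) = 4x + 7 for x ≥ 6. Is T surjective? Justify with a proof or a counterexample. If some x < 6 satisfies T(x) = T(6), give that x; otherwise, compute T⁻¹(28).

Both pieces are strictly increasing (slopes 5 and 4), so each is injective on its own interval.
The left piece maps (−∞, 6) onto (−∞, 34); the right piece maps [6, ∞) onto [31, ∞).
The union (−∞, 34) ∪ [31, ∞) covers ℝ, so T is surjective.
For the follow-up: the images overlap, so an x < 6 with T(x) = T(6) exists. T(6) = 31; solving 5x + 4 = 31 for x < 6 gives x = (31 − 4)/5 = 27/5.

27/5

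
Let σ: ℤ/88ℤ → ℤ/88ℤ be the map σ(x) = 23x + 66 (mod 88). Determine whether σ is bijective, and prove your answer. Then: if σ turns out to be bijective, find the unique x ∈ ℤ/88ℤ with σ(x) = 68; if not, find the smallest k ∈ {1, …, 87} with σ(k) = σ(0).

If σ(a) = σ(b), then 23a ≡ 23b (mod 88). Because gcd(23, 88) = 1, we may cancel 23 to get a ≡ b (mod 88).
We now compute 23⁻¹ mod 88 explicitly. Euclid's algorithm: 88 = 3·23 + 19, 23 = 1·19 + 4, 19 = 4·4 + 3, 4 = 1·3 + 1; back-substituting gives 1 = 23·23 − 6·88, so 23⁻¹ ≡ 23 (mod 88).
For any y ∈ ℤ/88ℤ, x = 23(y − 66) mod 88 satisfies σ(x) = 23·23(y − 66) + 66 ≡ y (since 23·23 ≡ 1 mod 88). So every y has a preimage.
Therefore σ is bijective.
Since σ is bijective, we find σ⁻¹(68): we need 23x ≡ 68 − 66 ≡ 2 (mod 88). Using 23⁻¹ = 23: x ≡ 23·2 = 46, so x = 46.
Check: σ(46) = 23·46 + 66 = 1124 = 12·88 + 68 ≡ 68 (mod 88).

46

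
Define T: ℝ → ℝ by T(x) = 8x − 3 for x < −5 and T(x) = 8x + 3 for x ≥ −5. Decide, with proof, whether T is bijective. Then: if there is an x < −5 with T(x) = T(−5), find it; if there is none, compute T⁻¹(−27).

Both pieces are strictly increasing (slopes 8 and 8), so each is injective on its own interval.
The left piece maps (−∞, −5) onto (−∞, −43); the right piece maps [−5, ∞) onto [−37, ∞).
The images leave a gap (−43 has no preimage), so T is not surjective, hence not bijective.
Because the two images are disjoint, no x < −5 has T(x) = T(−5), so we compute T⁻¹(−27): −27 lies in [−37, ∞), so solve 8x + 3 = −27: x = (−27 − 3)/8 = −15/4.

-15/4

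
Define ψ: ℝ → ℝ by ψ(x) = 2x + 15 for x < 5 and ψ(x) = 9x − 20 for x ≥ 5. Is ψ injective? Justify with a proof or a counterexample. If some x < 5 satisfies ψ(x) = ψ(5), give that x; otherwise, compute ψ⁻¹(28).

Both pieces are strictly increasing (slopes 2 and 9), so each is injective on its own interval.
The left piece maps (−∞, 5) onto (−∞, 25); the right piece maps [5, ∞) onto [25, ∞).
These images are disjoint, so no value is attained by both pieces. So ψ is injective.
Because the two images are disjoint, no x < 5 has ψ(x) = ψ(5), so we compute ψ⁻¹(28): 28 lies in [25, ∞), so solve 9x − 20 = 28: x = (28 + 20)/9 = 16/3.

16/3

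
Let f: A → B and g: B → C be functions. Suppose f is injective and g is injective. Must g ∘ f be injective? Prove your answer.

Suppose (g ∘ f)(u) = (g ∘ f)(v), i.e. g(f(u)) = g(f(v)).
Since g is injective, f(u) = f(v). Since f is injective, u = v. Hence g ∘ f is injective.

injective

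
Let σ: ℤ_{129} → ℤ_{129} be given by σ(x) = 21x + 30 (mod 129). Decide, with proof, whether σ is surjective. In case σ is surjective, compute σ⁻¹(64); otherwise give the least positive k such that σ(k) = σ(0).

Since gcd(21, 129) = 3, we have 21x ≡ 0 (mod 3) for all x, so σ(x) ≡ 0 (mod 3).
But 1 ≢ 0 (mod 3), so 1 ∈ ℤ_{129} has no preimage. So σ is not surjective.
Since σ is not surjective, we find the least positive k with σ(k) = σ(0): this means 21k ≡ 0 (mod 129), i.e. 129 ∣ 21k. Since gcd(21, 129) = 3, dividing through by 3 this holds exactly when 43 ∣ 7k, and as gcd(7, 43) = 1, exactly when 43 ∣ k.
The smallest positive such k is 43.

43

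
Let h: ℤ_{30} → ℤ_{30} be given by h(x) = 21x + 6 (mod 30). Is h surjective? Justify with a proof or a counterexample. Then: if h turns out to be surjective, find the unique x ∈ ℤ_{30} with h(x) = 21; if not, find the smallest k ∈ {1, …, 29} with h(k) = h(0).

Recall: surjectivity means every element of the codomain has a preimage under h.
Since gcd(21, 30) = 3, we have 21x ≡ 0 (mod 3) for all x, so h(x) ≡ 0 (mod 3).
But 1 ≢ 0 (mod 3), so 1 ∈ ℤ_{30} has no preimage. So h is not surjective.
Since h is not surjective, we find the least positive k with h(k) = h(0): this means 21k ≡ 0 (mod 30), i.e. 30 ∣ 21k. Since gcd(21, 30) = 3, dividing through by 3 this holds exactly when 10 ∣ 7k, and as gcd(7, 10) = 1, exactly when 10 ∣ k.
The smallest positive such k is 10.

10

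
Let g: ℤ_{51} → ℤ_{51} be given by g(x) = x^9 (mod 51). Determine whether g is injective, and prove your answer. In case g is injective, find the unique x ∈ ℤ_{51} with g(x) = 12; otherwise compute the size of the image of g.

Computing x^9 mod 51 for each x (by repeated squaring, reducing mod 51 at every step), the values g(0), g(1), …, g(50) are: 0, 1, 2, 48, 4, 29, 45, 10, 8, 9, 7, 23, 39, 13, 20, 15, 16, 17, 18, 19, 14, 21, 46, 11, 27, 25, 26, 24, 40, 5, 30, 37, 32, 33, 34, 35, 36, 31, 38, 12, 28, 44, 42, 43, 41, 6, 22, 47, 3, 49, 50.
Every element of ℤ_{51} appears exactly once in this list, so g is a bijection, and in particular injective.
Since g is injective, we read off the preimage of 12 from the same table: g(39) = 12, so g⁻¹(12) = 39.

39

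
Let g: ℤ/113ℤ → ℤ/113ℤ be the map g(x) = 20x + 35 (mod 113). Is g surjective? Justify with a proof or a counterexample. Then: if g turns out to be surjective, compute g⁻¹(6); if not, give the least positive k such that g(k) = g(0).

72

Since gcd(20, 113) = 1, 20 is invertible modulo 113. Euclid's algorithm: 113 = 5·20 + 13, 20 = 1·13 + 7, 13 = 1·7 + 6, 7 = 1·6 + 1; back-substituting gives 1 = 17·20 − 3·113, so 20⁻¹ ≡ 17 (mod 113).
Then y ↦ 17(y − 35) is a two-sided inverse to g, so every y ∈ ℤ/113ℤ has a preimage.
So g is surjective.
Since g is surjective, we find g⁻¹(6): we need 20x ≡ 6 − 35 ≡ 84 (mod 113). Using 20⁻¹ = 17: x ≡ 17·84 = 1428 = 12·113 + 72, so x = 72.
Check: g(72) = 20·72 + 35 = 1475 = 13·113 + 6 ≡ 6 (mod 113).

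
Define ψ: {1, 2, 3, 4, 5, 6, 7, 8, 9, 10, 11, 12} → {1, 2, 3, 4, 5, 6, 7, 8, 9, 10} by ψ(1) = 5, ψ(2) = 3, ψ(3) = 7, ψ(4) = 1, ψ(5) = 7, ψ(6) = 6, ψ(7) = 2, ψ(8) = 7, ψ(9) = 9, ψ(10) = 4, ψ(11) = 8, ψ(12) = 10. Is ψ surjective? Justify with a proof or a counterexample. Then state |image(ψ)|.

Every element of the codomain has a preimage: 1 = ψ(4), 2 = ψ(7), 3 = ψ(2), 4 = ψ(10), 5 = ψ(1), 6 = ψ(6), 7 = ψ(3), 8 = ψ(11), 9 = ψ(9), 10 = ψ(12).
Thus ψ is surjective.
The image of ψ is {1, 2, 3, 4, 5, 6, 7, 8, 9, 10}, which has 10 elements.

10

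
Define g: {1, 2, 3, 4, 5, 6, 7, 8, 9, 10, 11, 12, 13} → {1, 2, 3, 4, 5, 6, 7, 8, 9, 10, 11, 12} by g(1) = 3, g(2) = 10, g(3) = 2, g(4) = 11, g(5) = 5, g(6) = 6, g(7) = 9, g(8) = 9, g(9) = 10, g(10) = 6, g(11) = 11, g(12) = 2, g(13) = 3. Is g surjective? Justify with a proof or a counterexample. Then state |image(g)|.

No element maps to 1, so g is not surjective.
The image of g is {2, 3, 5, 6, 9, 10, 11}, which has 7 elements.

7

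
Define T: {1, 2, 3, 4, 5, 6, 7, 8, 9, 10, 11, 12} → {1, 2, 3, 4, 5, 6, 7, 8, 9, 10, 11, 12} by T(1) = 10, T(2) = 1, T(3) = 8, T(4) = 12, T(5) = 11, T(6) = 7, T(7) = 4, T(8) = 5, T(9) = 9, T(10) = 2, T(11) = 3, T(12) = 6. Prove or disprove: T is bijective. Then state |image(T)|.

12

The values 10, 1, 8, 12, 11, 7, 4, 5, 9, 2, 3, 6 are a permutation of {1, 2, 3, 4, 5, 6, 7, 8, 9, 10, 11, 12}: each element appears exactly once.
So T is injective and surjective, hence bijective.
The image of T is {1, 2, 3, 4, 5, 6, 7, 8, 9, 10, 11, 12}, which has 12 elements.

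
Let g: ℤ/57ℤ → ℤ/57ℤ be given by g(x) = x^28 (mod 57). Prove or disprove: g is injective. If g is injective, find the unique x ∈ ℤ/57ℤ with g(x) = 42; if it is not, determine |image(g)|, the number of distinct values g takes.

g(8): Repeated squaring mod 57: 8^1 ≡ 8, 8^2 ≡ 8² = 64 ≡ 7, 8^4 ≡ 7² = 49, 8^8 ≡ 49² = 2401 ≡ 7, 8^16 ≡ 7² = 49. Since 28 = 16 + 8 + 4, 8^28 ≡ 49·7·49: 49·7 = 343 ≡ 1, then 1·49 = 49. So 8^28 ≡ 49 (mod 57).
g(11): Repeated squaring mod 57: 11^1 ≡ 11, 11^2 ≡ 11² = 121 ≡ 7, 11^4 ≡ 7² = 49, 11^8 ≡ 49² = 2401 ≡ 7, 11^16 ≡ 7² = 49. Since 28 = 16 + 8 + 4, 11^28 ≡ 49·7·49: 49·7 = 343 ≡ 1, then 1·49 = 49. So 11^28 ≡ 49 (mod 57).
So g(8) = g(11) = 49 while 8 ≠ 11, hence g is not injective.
Since g is not injective, we determine |image(g)|. Computing x^28 mod 57 for each x (by repeated squaring, reducing mod 57 at every step), the values g(0), g(1), …, g(56) are: 0, 1, 55, 54, 4, 43, 6, 7, 49, 9, 28, 49, 45, 25, 43, 42, 16, 55, 39, 19, 1, 36, 16, 4, 24, 25, 7, 30, 28, 28, 30, 7, 25, 24, 4, 16, 36, 1, 19, 39, 55, 16, 42, 43, 25, 45, 49, 28, 9, 49, 7, 6, 43, 4, 54, 55, 1.
The distinct values are {0, 1, 4, 6, 7, 9, 16, 19, 24, 25, 28, 30, 36, 39, 42, 43, 45, 49, 54, 55}; there are 20 of them.

20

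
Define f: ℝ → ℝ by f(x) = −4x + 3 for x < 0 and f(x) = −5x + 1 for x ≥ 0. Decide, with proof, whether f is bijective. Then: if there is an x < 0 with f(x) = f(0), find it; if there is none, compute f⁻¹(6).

-3/4

Both pieces are strictly decreasing (slopes −4 and −5), so each is injective on its own interval.
The left piece maps (−∞, 0) onto (3, ∞); the right piece maps [0, ∞) onto (−∞, 1].
The images leave a gap (3 has no preimage), so f is not surjective, hence not bijective.
Because the two images are disjoint, no x < 0 has f(x) = f(0), so we compute f⁻¹(6): 6 lies in (3, ∞), so solve −4x + 3 = 6: x = (6 − 3)/(−4) = −3/4.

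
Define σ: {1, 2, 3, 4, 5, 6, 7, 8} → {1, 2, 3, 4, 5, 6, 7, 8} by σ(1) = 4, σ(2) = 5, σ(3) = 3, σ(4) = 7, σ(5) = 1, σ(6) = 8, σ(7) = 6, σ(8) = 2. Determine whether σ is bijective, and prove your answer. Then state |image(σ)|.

The values 4, 5, 3, 7, 1, 8, 6, 2 are a permutation of {1, 2, 3, 4, 5, 6, 7, 8}: each element appears exactly once.
So σ is injective and surjective, hence bijective.
The image of σ is {1, 2, 3, 4, 5, 6, 7, 8}, which has 8 elements.

8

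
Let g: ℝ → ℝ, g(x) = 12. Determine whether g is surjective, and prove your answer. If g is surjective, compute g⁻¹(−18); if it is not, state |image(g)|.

g(x) = 12 for all x, so 13 has no preimage and g is not surjective.
Since g is not surjective, we state |image(g)|: the image of g is {12}, which has 1 element.

1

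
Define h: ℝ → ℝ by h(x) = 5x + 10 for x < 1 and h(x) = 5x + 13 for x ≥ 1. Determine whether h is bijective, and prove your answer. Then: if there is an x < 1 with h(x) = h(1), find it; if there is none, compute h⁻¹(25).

12/5

Both pieces are strictly increasing (slopes 5 and 5), so each is injective on its own interval.
The left piece maps (−∞, 1) onto (−∞, 15); the right piece maps [1, ∞) onto [18, ∞).
The images leave a gap (15 has no preimage), so h is not surjective, hence not bijective.
Because the two images are disjoint, no x < 1 has h(x) = h(1), so we compute h⁻¹(25): 25 lies in [18, ∞), so solve 5x + 13 = 25: x = (25 − 13)/5 = 12/5.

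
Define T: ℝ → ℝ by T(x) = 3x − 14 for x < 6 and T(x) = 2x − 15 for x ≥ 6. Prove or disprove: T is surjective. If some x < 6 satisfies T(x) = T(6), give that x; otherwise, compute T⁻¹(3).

Both pieces are strictly increasing (slopes 3 and 2), so each is injective on its own interval.
The left piece maps (−∞, 6) onto (−∞, 4); the right piece maps [6, ∞) onto [−3, ∞).
The union (−∞, 4) ∪ [−3, ∞) covers ℝ, so T is surjective.
For the follow-up: the images overlap, so an x < 6 with T(x) = T(6) exists. T(6) = −3; solving 3x − 14 = −3 for x < 6 gives x = (−3 + 14)/3 = 11/3.

11/3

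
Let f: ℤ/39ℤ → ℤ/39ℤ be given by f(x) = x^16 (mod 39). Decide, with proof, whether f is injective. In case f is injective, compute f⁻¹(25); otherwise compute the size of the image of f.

f(1) = 1^16 = 1.
f(5): Repeated squaring mod 39: 5^1 ≡ 5, 5^2 ≡ 5² = 25, 5^4 ≡ 25² = 625 ≡ 1, 5^8 ≡ 1² = 1, 5^16 ≡ 1² = 1. So 5^16 ≡ 1 (mod 39).
So f(1) = f(5) = 1 while 1 ≠ 5, hence f is not injective.
Since f is not injective, we determine |image(f)|. Computing x^16 mod 39 for each x (by repeated squaring, reducing mod 39 at every step), the values f(0), f(1), …, f(38) are: 0, 1, 16, 3, 22, 1, 9, 22, 1, 9, 16, 16, 27, 13, 1, 3, 16, 22, 27, 22, 22, 27, 22, 16, 3, 1, 13, 27, 16, 16, 9, 1, 22, 9, 1, 22, 3, 16, 1.
The distinct values are {0, 1, 3, 9, 13, 16, 22, 27}; there are 8 of them.

8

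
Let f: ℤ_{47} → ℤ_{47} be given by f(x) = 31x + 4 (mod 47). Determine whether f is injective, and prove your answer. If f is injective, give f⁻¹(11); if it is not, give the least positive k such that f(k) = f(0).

26

Suppose f(u) = f(v) in ℤ_{47}. Then 31u + 4 ≡ 31v + 4 (mod 47), thus 31(u − v) ≡ 0 (mod 47).
Since gcd(31, 47) = 1, 31 is invertible modulo 47, hence u − v ≡ 0 (mod 47), i.e. u = v.
Therefore f is injective.
We now compute 31⁻¹ mod 47 explicitly. Euclid's algorithm: 47 = 1·31 + 16, 31 = 1·16 + 15, 16 = 1·15 + 1; back-substituting gives 1 = 44·31 − 29·47, so 31⁻¹ ≡ 44 (mod 47).
Since f is injective, we compute f⁻¹(11): solve 31x + 4 ≡ 11 (mod 47), i.e. 31x ≡ 7 (mod 47).
Multiplying by 31⁻¹ = 44 gives x ≡ 44·7 = 308 = 6·47 + 26 ≡ 26 (mod 47).
Check: f(26) = 31·26 + 4 = 810 = 17·47 + 11 ≡ 11 (mod 47).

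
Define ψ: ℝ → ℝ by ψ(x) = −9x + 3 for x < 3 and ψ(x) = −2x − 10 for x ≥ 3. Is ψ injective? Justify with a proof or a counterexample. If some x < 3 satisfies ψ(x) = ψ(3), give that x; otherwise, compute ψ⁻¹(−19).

Both pieces are strictly decreasing (slopes −9 and −2), so each is injective on its own interval.
The left piece maps (−∞, 3) onto (−24, ∞); the right piece maps [3, ∞) onto (−∞, −16].
These images overlap. In particular ψ(3) = −16 (right piece), and solving −9x + 3 = −16 on the left piece gives x = 19/9 < 3.
So ψ(19/9) = ψ(3) with 19/9 ≠ 3, and ψ is not injective. This x = 19/9 is the requested value below 3.

19/9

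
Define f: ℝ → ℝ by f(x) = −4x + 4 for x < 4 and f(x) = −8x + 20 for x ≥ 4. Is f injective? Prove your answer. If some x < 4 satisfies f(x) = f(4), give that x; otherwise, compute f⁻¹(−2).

Both pieces are strictly decreasing (slopes −4 and −8), so each is injective on its own interval.
The left piece maps (−∞, 4) onto (−12, ∞); the right piece maps [4, ∞) onto (−∞, −12].
These images are disjoint, so no value is attained by both pieces. So f is injective.
Because the two images are disjoint, no x < 4 has f(x) = f(4), so we compute f⁻¹(−2): −2 lies in (−12, ∞), so solve −4x + 4 = −2: x = (−2 − 4)/(−4) = 3/2.

3/2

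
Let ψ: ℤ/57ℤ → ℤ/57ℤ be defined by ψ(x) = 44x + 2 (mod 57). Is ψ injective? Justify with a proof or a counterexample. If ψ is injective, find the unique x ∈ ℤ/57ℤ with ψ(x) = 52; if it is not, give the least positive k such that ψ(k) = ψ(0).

40

Suppose ψ(s) = ψ(t) in ℤ/57ℤ. Then 44s + 2 ≡ 44t + 2 (mod 57), hence 44(s − t) ≡ 0 (mod 57).
Since gcd(44, 57) = 1, 44 is invertible modulo 57, so s − t ≡ 0 (mod 57), i.e. s = t.
Hence ψ is injective.
We now compute 44⁻¹ mod 57 explicitly. Euclid's algorithm: 57 = 1·44 + 13, 44 = 3·13 + 5, 13 = 2·5 + 3, 5 = 1·3 + 2, 3 = 1·2 + 1; back-substituting gives 1 = 35·44 − 27·57, so 44⁻¹ ≡ 35 (mod 57).
Since ψ is injective, we find ψ⁻¹(52): we need 44x ≡ 52 − 2 ≡ 50 (mod 57). Using 44⁻¹ = 35: x ≡ 35·50 = 1750 = 30·57 + 40, so x = 40.
Check: ψ(40) = 44·40 + 2 = 1762 = 30·57 + 52 ≡ 52 (mod 57).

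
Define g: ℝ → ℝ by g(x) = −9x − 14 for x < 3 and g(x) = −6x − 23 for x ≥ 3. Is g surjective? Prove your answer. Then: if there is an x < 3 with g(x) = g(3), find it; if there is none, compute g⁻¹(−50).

Both pieces are strictly decreasing (slopes −9 and −6), so each is injective on its own interval.
The left piece maps (−∞, 3) onto (−41, ∞); the right piece maps [3, ∞) onto (−∞, −41].
These images together cover ℝ, so g is surjective.
Because the two images are disjoint, no x < 3 has g(x) = g(3), so we compute g⁻¹(−50): −50 lies in (−∞, −41], so solve −6x − 23 = −50: x = (−50 + 23)/(−6) = 9/2.

9/2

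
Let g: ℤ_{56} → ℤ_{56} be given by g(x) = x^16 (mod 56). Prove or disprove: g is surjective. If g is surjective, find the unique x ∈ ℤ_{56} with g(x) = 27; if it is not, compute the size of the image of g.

g(6): Repeated squaring mod 56: 6^1 ≡ 6, 6^2 ≡ 6² = 36, 6^4 ≡ 36² = 1296 ≡ 8, 6^8 ≡ 8² = 64 ≡ 8, 6^16 ≡ 8² = 64 ≡ 8. So 6^16 ≡ 8 (mod 56).
g(8): Repeated squaring mod 56: 8^1 ≡ 8, 8^2 ≡ 8² = 64 ≡ 8, 8^4 ≡ 8² = 64 ≡ 8, 8^8 ≡ 8² = 64 ≡ 8, 8^16 ≡ 8² = 64 ≡ 8. So 8^16 ≡ 8 (mod 56).
So g(6) = g(8) = 8 while 6 ≠ 8, hence g is not injective.
A non-injective map from the 56-element set ℤ_{56} to itself takes at most 55 distinct values, so it cannot be surjective. Therefore g is not surjective.
Since g is not surjective, we determine |image(g)|. Computing x^16 mod 56 for each x (by repeated squaring, reducing mod 56 at every step), the values g(0), g(1), …, g(55) are: 0, 1, 16, 25, 32, 9, 8, 49, 8, 9, 32, 25, 16, 1, 0, 1, 16, 25, 32, 9, 8, 49, 8, 9, 32, 25, 16, 1, 0, 1, 16, 25, 32, 9, 8, 49, 8, 9, 32, 25, 16, 1, 0, 1, 16, 25, 32, 9, 8, 49, 8, 9, 32, 25, 16, 1.
The distinct values are {0, 1, 8, 9, 16, 25, 32, 49}; there are 8 of them.

8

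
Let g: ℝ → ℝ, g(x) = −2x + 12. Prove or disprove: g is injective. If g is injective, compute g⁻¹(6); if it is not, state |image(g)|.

3

Recall that g is injective if g(s) = g(t) implies s = t.
Suppose g(s) = g(t). Then −2s + 12 = −2t + 12, therefore −2s = −2t, so s = t.
Hence g is injective.
Since g is injective, we compute g⁻¹(6) = (6 − 12)/(−2) = 3.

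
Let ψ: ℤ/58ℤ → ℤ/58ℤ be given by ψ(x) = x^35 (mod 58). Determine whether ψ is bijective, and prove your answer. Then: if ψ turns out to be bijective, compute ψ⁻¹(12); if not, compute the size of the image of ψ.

ψ(4): Repeated squaring mod 58: 4^1 ≡ 4, 4^2 ≡ 4² = 16, 4^4 ≡ 16² = 256 ≡ 24, 4^8 ≡ 24² = 576 ≡ 54, 4^16 ≡ 54² = 2916 ≡ 16, 4^32 ≡ 16² = 256 ≡ 24. Since 35 = 32 + 2 + 1, 4^35 ≡ 24·16·4: 24·16 = 384 ≡ 36, then 36·4 = 144 ≡ 28. So 4^35 ≡ 28 (mod 58).
ψ(6): Repeated squaring mod 58: 6^1 ≡ 6, 6^2 ≡ 6² = 36, 6^4 ≡ 36² = 1296 ≡ 20, 6^8 ≡ 20² = 400 ≡ 52, 6^16 ≡ 52² = 2704 ≡ 36, 6^32 ≡ 36² = 1296 ≡ 20. Since 35 = 32 + 2 + 1, 6^35 ≡ 20·36·6: 20·36 = 720 ≡ 24, then 24·6 = 144 ≡ 28. So 6^35 ≡ 28 (mod 58).
So ψ(4) = ψ(6) = 28 while 4 ≠ 6, so ψ is not injective, hence not bijective.
Since ψ is not bijective, we determine |image(ψ)|. Computing x^35 mod 58 for each x (by repeated squaring, reducing mod 58 at every step), the values ψ(0), ψ(1), …, ψ(57) are: 0, 1, 12, 41, 28, 57, 28, 1, 46, 57, 46, 41, 46, 57, 12, 17, 30, 41, 46, 41, 30, 41, 28, 1, 30, 1, 46, 17, 28, 29, 30, 41, 12, 57, 28, 57, 30, 17, 28, 17, 12, 17, 28, 41, 46, 1, 12, 17, 12, 1, 12, 57, 30, 1, 30, 17, 46, 57.
The distinct values are {0, 1, 12, 17, 28, 29, 30, 41, 46, 57}; there are 10 of them.

10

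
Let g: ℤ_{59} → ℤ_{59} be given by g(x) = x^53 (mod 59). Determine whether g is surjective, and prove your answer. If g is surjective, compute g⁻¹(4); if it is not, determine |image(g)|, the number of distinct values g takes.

26

Since 59 is prime, the nonzero elements of ℤ_{59} form a cyclic group of order 58.
As gcd(53, 58) = 1, raising to the 53rd power is a bijection on this group: if x_1^53 ≡ x_2^53 then (x_1x_2^{−1})^53 = 1, and the only element of order dividing gcd(53, 58) = 1 is 1, so x_1 = x_2.
With g(0) = 0 this makes g injective on all of ℤ_{59}, hence bijective (finite equal-size domain and codomain). In particular g is surjective.
Since g is surjective, we find the preimage of 4. The inverse of x ↦ x^53 on (ℤ_{59})^× is x ↦ x^23, because 53·23 = 1219 = 21·58 + 1 ≡ 1 (mod 58) and x^{58} = 1 for x ≠ 0 (Fermat). So g⁻¹(4) = 4^23 mod 59.
Repeated squaring mod 59: 4^1 ≡ 4, 4^2 ≡ 4² = 16, 4^4 ≡ 16² = 256 ≡ 20, 4^8 ≡ 20² = 400 ≡ 46, 4^16 ≡ 46² = 2116 ≡ 51. Since 23 = 16 + 4 + 2 + 1, 4^23 ≡ 51·20·16·4: 51·20 = 1020 ≡ 17, then 17·16 = 272 ≡ 36, then 36·4 = 144 ≡ 26. So 4^23 ≡ 26 (mod 59).
Hence g⁻¹(4) = 26.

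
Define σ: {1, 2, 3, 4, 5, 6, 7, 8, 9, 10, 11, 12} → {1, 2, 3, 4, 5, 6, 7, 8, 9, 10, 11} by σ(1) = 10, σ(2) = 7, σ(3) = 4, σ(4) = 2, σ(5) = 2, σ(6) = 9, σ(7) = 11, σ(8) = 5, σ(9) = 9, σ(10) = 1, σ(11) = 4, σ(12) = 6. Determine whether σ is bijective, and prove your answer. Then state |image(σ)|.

σ(4) = 2 = σ(5) with 4 ≠ 5, so σ is not injective, hence not bijective.
The image of σ is {1, 2, 4, 5, 6, 7, 9, 10, 11}, which has 9 elements.

9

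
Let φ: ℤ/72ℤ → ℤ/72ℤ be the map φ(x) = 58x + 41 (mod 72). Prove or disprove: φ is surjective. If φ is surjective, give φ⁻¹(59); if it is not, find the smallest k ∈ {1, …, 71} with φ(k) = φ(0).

Since gcd(58, 72) = 2, we have 58x ≡ 0 (mod 2) for all x, so φ(x) ≡ 1 (mod 2).
But 0 ≢ 1 (mod 2), so 0 ∈ ℤ/72ℤ has no preimage. Thus φ is not surjective.
Since φ is not surjective, we find the least positive k with φ(k) = φ(0): this means 58k ≡ 0 (mod 72), i.e. 72 ∣ 58k. Since gcd(58, 72) = 2, dividing through by 2 this holds exactly when 36 ∣ 29k, and as gcd(29, 36) = 1, exactly when 36 ∣ k.
The smallest positive such k is 36.

36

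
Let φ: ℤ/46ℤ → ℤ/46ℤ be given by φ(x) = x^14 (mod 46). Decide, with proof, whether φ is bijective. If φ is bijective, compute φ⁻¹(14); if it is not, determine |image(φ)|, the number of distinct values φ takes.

24

φ(22): Repeated squaring mod 46: 22^1 ≡ 22, 22^2 ≡ 22² = 484 ≡ 24, 22^4 ≡ 24² = 576 ≡ 24, 22^8 ≡ 24² = 576 ≡ 24. Since 14 = 8 + 4 + 2, 22^14 ≡ 24·24·24: 24·24 = 576 ≡ 24, then 24·24 = 576 ≡ 24. So 22^14 ≡ 24 (mod 46).
φ(24): Repeated squaring mod 46: 24^1 ≡ 24, 24^2 ≡ 24² = 576 ≡ 24, 24^4 ≡ 24² = 576 ≡ 24, 24^8 ≡ 24² = 576 ≡ 24. Since 14 = 8 + 4 + 2, 24^14 ≡ 24·24·24: 24·24 = 576 ≡ 24, then 24·24 = 576 ≡ 24. So 24^14 ≡ 24 (mod 46).
So φ(22) = φ(24) = 24 while 22 ≠ 24, thus φ is not injective, hence not bijective.
Since φ is not bijective, we determine |image(φ)|. Computing x^14 mod 46 for each x (by repeated squaring, reducing mod 46 at every step), the values φ(0), φ(1), …, φ(45) are: 0, 1, 8, 27, 18, 13, 32, 25, 6, 39, 12, 3, 26, 35, 16, 29, 2, 9, 36, 41, 4, 31, 24, 23, 24, 31, 4, 41, 36, 9, 2, 29, 16, 35, 26, 3, 12, 39, 6, 25, 32, 13, 18, 27, 8, 1.
The distinct values are {0, 1, 2, 3, 4, 6, 8, 9, 12, 13, 16, 18, 23, 24, 25, 26, 27, 29, 31, 32, 35, 36, 39, 41}; there are 24 of them.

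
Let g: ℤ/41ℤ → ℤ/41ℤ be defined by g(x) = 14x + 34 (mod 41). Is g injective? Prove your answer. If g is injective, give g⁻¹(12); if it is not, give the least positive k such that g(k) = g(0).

16

If g(a) = g(b), then 14a ≡ 14b (mod 41). Because gcd(14, 41) = 1, we may cancel 14 to get a ≡ b (mod 41).
Hence g is injective.
We now compute 14⁻¹ mod 41 explicitly. Euclid's algorithm: 41 = 2·14 + 13, 14 = 1·13 + 1; back-substituting gives 1 = 3·14 − 1·41, so 14⁻¹ ≡ 3 (mod 41).
Since g is injective, we find g⁻¹(12): we need 14x ≡ 12 − 34 ≡ 19 (mod 41). Using 14⁻¹ = 3: x ≡ 3·19 = 57 = 1·41 + 16, so x = 16.
Check: g(16) = 14·16 + 34 = 258 = 6·41 + 12 ≡ 12 (mod 41).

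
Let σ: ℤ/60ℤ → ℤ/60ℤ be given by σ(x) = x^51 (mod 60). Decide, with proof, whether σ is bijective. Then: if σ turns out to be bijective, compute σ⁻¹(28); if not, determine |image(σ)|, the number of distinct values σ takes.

σ(0) = 0^51 = 0.
σ(30): Repeated squaring mod 60: 30^1 ≡ 30, 30^2 ≡ 30² = 900 ≡ 0, 30^4 ≡ 0² = 0, 30^8 ≡ 0² = 0, 30^16 ≡ 0² = 0, 30^32 ≡ 0² = 0. Since 51 = 32 + 16 + 2 + 1, 30^51 ≡ 0·0·0·30: 0·0 = 0, then 0·0 = 0, then 0·30 = 0. So 30^51 ≡ 0 (mod 60).
So σ(0) = σ(30) = 0 while 0 ≠ 30, hence σ is not injective, hence not bijective.
Since σ is not bijective, we determine |image(σ)|. Computing x^51 mod 60 for each x (by repeated squaring, reducing mod 60 at every step), the values σ(0), σ(1), …, σ(59) are: 0, 1, 8, 27, 4, 5, 36, 43, 32, 9, 40, 11, 48, 37, 44, 15, 16, 53, 12, 19, 20, 21, 28, 47, 24, 25, 56, 3, 52, 29, 0, 31, 8, 57, 4, 35, 36, 13, 32, 39, 40, 41, 48, 7, 44, 45, 16, 23, 12, 49, 20, 51, 28, 17, 24, 55, 56, 33, 52, 59.
The distinct values are {0, 1, 3, 4, 5, 7, 8, 9, 11, 12, 13, 15, 16, 17, 19, 20, 21, 23, 24, 25, 27, 28, 29, 31, 32, 33, 35, 36, 37, 39, 40, 41, 43, 44, 45, 47, 48, 49, 51, 52, 53, 55, 56, 57, 59}; there are 45 of them.

45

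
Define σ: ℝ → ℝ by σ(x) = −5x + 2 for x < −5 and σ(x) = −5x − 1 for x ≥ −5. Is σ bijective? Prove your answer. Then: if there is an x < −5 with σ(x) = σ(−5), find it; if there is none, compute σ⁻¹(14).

Both pieces are strictly decreasing (slopes −5 and −5), so each is injective on its own interval.
The left piece maps (−∞, −5) onto (27, ∞); the right piece maps [−5, ∞) onto (−∞, 24].
The images leave a gap (27 has no preimage), so σ is not surjective, hence not bijective.
Because the two images are disjoint, no x < −5 has σ(x) = σ(−5), so we compute σ⁻¹(14): 14 lies in (−∞, 24], so solve −5x − 1 = 14: x = (14 + 1)/(−5) = −3.

-3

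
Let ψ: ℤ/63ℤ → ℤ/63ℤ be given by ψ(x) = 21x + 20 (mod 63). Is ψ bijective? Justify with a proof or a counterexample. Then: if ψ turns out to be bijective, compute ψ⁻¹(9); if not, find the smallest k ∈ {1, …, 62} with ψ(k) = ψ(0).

Recall that ψ is injective when ψ(s) = ψ(t) forces s = t.
We have gcd(21, 63) = 21 > 1. Taking s = 0 and t = 3: ψ(0) = 20 and ψ(3) = 21·3 + 20 = 83 ≡ 20 (mod 63).
So ψ(0) = ψ(3) while 0 ≠ 3, therefore ψ is not injective, hence not bijective.
Since ψ is not bijective, we find the least positive k with ψ(k) = ψ(0): this means 21k ≡ 0 (mod 63), i.e. 63 ∣ 21k. Since gcd(21, 63) = 21, dividing through by 21 this holds exactly when 3 ∣ k.
The smallest positive such k is 3.

3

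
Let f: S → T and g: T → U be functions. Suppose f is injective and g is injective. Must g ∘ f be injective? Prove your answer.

Suppose (g ∘ f)(u) = (g ∘ f)(v), i.e. g(f(u)) = g(f(v)).
Since g is injective, f(u) = f(v). Since f is injective, u = v. Hence g ∘ f is injective.

injective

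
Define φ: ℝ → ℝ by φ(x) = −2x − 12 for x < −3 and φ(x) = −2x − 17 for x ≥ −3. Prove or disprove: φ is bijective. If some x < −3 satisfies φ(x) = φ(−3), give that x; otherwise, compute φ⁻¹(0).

-6

Both pieces are strictly decreasing (slopes −2 and −2), so each is injective on its own interval.
The left piece maps (−∞, −3) onto (−6, ∞); the right piece maps [−3, ∞) onto (−∞, −11].
The images leave a gap (−6 has no preimage), so φ is not surjective, hence not bijective.
Because the two images are disjoint, no x < −3 has φ(x) = φ(−3), so we compute φ⁻¹(0): 0 lies in (−6, ∞), so solve −2x − 12 = 0: x = (0 + 12)/(−2) = −6.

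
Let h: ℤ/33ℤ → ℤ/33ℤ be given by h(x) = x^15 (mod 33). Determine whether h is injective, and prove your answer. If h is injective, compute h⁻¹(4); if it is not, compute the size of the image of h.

h(1) = 1^15 = 1.
h(4): Repeated squaring mod 33: 4^1 ≡ 4, 4^2 ≡ 4² = 16, 4^4 ≡ 16² = 256 ≡ 25, 4^8 ≡ 25² = 625 ≡ 31. Since 15 = 8 + 4 + 2 + 1, 4^15 ≡ 31·25·16·4: 31·25 = 775 ≡ 16, then 16·16 = 256 ≡ 25, then 25·4 = 100 ≡ 1. So 4^15 ≡ 1 (mod 33).
So h(1) = h(4) = 1 while 1 ≠ 4, hence h is not injective.
Since h is not injective, we determine |image(h)|. Computing x^15 mod 33 for each x (by repeated squaring, reducing mod 33 at every step), the values h(0), h(1), …, h(32) are: 0, 1, 32, 12, 1, 23, 21, 10, 32, 12, 10, 11, 12, 10, 23, 12, 1, 32, 21, 10, 23, 21, 22, 23, 21, 1, 23, 12, 10, 32, 21, 1, 32.
The distinct values are {0, 1, 10, 11, 12, 21, 22, 23, 32}; there are 9 of them.

9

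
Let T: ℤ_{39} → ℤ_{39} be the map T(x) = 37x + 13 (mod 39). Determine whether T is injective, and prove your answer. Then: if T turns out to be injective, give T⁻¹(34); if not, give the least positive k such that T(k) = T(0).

Recall: T is injective when T(a) = T(b) forces a = b.
Suppose T(a) = T(b) in ℤ_{39}. Then 37a + 13 ≡ 37b + 13 (mod 39), so 37(a − b) ≡ 0 (mod 39).
Since gcd(37, 39) = 1, 37 is invertible modulo 39, so a − b ≡ 0 (mod 39), i.e. a = b.
So T is injective.
We now compute 37⁻¹ mod 39 explicitly. Euclid's algorithm: 39 = 1·37 + 2, 37 = 18·2 + 1; back-substituting gives 1 = 19·37 − 18·39, so 37⁻¹ ≡ 19 (mod 39).
Since T is injective, we compute T⁻¹(34): solve 37x + 13 ≡ 34 (mod 39), i.e. 37x ≡ 21 (mod 39).
Multiplying by 37⁻¹ = 19 gives x ≡ 19·21 = 399 = 10·39 + 9 ≡ 9 (mod 39).
Check: T(9) = 37·9 + 13 = 346 = 8·39 + 34 ≡ 34 (mod 39).

9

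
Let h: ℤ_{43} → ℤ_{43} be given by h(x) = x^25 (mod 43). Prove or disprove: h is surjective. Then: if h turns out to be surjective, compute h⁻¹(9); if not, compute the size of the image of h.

Since 43 is prime, the nonzero elements of ℤ_{43} form a cyclic group of order 42.
As gcd(25, 42) = 1, raising to the 25th power is a bijection on this group: if a^25 ≡ b^25 then (ab^{−1})^25 = 1, and the only element of order dividing gcd(25, 42) = 1 is 1, so a = b.
With h(0) = 0 this makes h injective on all of ℤ_{43}, hence bijective (finite equal-size domain and codomain). In particular h is surjective.
Since h is surjective, we find the preimage of 9. The inverse of x ↦ x^25 on (ℤ_{43})^× is x ↦ x^37, because 25·37 = 925 = 22·42 + 1 ≡ 1 (mod 42) and x^{42} = 1 for x ≠ 0 (Fermat). So h⁻¹(9) = 9^37 mod 43.
Repeated squaring mod 43: 9^1 ≡ 9, 9^2 ≡ 9² = 81 ≡ 38, 9^4 ≡ 38² = 1444 ≡ 25, 9^8 ≡ 25² = 625 ≡ 23, 9^16 ≡ 23² = 529 ≡ 13, 9^32 ≡ 13² = 169 ≡ 40. Since 37 = 32 + 4 + 1, 9^37 ≡ 40·25·9: 40·25 = 1000 ≡ 11, then 11·9 = 99 ≡ 13. So 9^37 ≡ 13 (mod 43).
Hence h⁻¹(9) = 13.

13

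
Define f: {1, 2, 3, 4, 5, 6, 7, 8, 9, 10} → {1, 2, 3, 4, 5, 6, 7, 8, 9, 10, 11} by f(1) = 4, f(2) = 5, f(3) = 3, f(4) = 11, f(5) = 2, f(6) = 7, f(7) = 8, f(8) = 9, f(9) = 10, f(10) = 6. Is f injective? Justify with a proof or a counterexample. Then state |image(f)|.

The values f(1), …, f(10) are 4, 5, 3, 11, 2, 7, 8, 9, 10, 6 — all distinct.
So f(a) = f(b) only when a = b, and f is injective.
The image of f is {2, 3, 4, 5, 6, 7, 8, 9, 10, 11}, which has 10 elements.

10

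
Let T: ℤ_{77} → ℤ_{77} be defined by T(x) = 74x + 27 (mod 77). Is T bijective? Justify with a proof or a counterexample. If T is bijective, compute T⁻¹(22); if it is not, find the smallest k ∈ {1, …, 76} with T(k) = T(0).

Recall: injectivity means: for all x_1, x_2 in the domain, T(x_1) = T(x_2) implies x_1 = x_2.
Suppose T(x_1) = T(x_2) in ℤ_{77}. Then 74x_1 + 27 ≡ 74x_2 + 27 (mod 77), so 74(x_1 − x_2) ≡ 0 (mod 77).
Since gcd(74, 77) = 1, 74 is invertible modulo 77, hence x_1 − x_2 ≡ 0 (mod 77), i.e. x_1 = x_2.
We now compute 74⁻¹ mod 77 explicitly. Euclid's algorithm: 77 = 1·74 + 3, 74 = 24·3 + 2, 3 = 1·2 + 1; back-substituting gives 1 = 51·74 − 49·77, so 74⁻¹ ≡ 51 (mod 77).
Then y ↦ 51(y − 27) is a two-sided inverse to T, so every y ∈ ℤ_{77} has a preimage.
Therefore T is bijective.
Since T is bijective, we compute T⁻¹(22): solve 74x + 27 ≡ 22 (mod 77), i.e. 74x ≡ 72 (mod 77).
Multiplying by 74⁻¹ = 51 gives x ≡ 51·72 = 3672 = 47·77 + 53 ≡ 53 (mod 77).
Check: T(53) = 74·53 + 27 = 3949 = 51·77 + 22 ≡ 22 (mod 77).

53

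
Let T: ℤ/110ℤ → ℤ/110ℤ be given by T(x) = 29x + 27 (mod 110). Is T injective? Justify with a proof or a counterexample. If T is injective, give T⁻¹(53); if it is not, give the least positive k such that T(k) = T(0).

54

By definition, T is injective if T(u) = T(v) implies u = v.
Suppose T(u) = T(v) in ℤ/110ℤ. Then 29u + 27 ≡ 29v + 27 (mod 110), therefore 29(u − v) ≡ 0 (mod 110).
Since gcd(29, 110) = 1, 29 is invertible modulo 110, so u − v ≡ 0 (mod 110), i.e. u = v.
Therefore T is injective.
We now compute 29⁻¹ mod 110 explicitly. Euclid's algorithm: 110 = 3·29 + 23, 29 = 1·23 + 6, 23 = 3·6 + 5, 6 = 1·5 + 1; back-substituting gives 1 = 19·29 − 5·110, so 29⁻¹ ≡ 19 (mod 110).
Since T is injective, we compute T⁻¹(53): solve 29x + 27 ≡ 53 (mod 110), i.e. 29x ≡ 26 (mod 110).
Multiplying by 29⁻¹ = 19 gives x ≡ 19·26 = 494 = 4·110 + 54 ≡ 54 (mod 110).
Check: T(54) = 29·54 + 27 = 1593 = 14·110 + 53 ≡ 53 (mod 110).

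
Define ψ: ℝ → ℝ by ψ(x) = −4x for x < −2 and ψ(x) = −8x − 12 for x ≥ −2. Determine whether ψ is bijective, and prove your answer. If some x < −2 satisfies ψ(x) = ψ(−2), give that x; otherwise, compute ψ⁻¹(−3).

Both pieces are strictly decreasing (slopes −4 and −8), so each is injective on its own interval.
The left piece maps (−∞, −2) onto (8, ∞); the right piece maps [−2, ∞) onto (−∞, 4].
The images leave a gap (8 has no preimage), so ψ is not surjective, hence not bijective.
Because the two images are disjoint, no x < −2 has ψ(x) = ψ(−2), so we compute ψ⁻¹(−3): −3 lies in (−∞, 4], so solve −8x − 12 = −3: x = (−3 + 12)/(−8) = −9/8.

-9/8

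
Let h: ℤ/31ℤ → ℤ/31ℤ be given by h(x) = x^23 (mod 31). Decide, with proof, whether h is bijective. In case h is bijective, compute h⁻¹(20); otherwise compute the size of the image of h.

Since 31 is prime, the nonzero elements of ℤ/31ℤ form a cyclic group of order 30.
As gcd(23, 30) = 1, raising to the 23rd power is a bijection on this group: if s^23 ≡ t^23 then (st^{−1})^23 = 1, and the only element of order dividing gcd(23, 30) = 1 is 1, so s = t.
With h(0) = 0 this makes h injective on all of ℤ/31ℤ, hence bijective (finite equal-size domain and codomain). In particular h is bijective.
Since h is bijective, we find the preimage of 20. The inverse of x ↦ x^23 on (ℤ/31ℤ)^× is x ↦ x^17, because 23·17 = 391 = 13·30 + 1 ≡ 1 (mod 30) and x^{30} = 1 for x ≠ 0 (Fermat). So h⁻¹(20) = 20^17 mod 31.
Repeated squaring mod 31: 20^1 ≡ 20, 20^2 ≡ 20² = 400 ≡ 28, 20^4 ≡ 28² = 784 ≡ 9, 20^8 ≡ 9² = 81 ≡ 19, 20^16 ≡ 19² = 361 ≡ 20. Since 17 = 16 + 1, 20^17 ≡ 20·20: 20·20 = 400 ≡ 28. So 20^17 ≡ 28 (mod 31).
Hence h⁻¹(20) = 28.

28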